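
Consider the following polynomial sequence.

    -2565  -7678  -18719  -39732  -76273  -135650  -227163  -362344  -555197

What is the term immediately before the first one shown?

-5113  -11041  -21013  -36541  -59377  -91513  -135181  -192853
-5928  -9972  -15528  -22836  -32136  -43668  -57672
-4044  -5556  -7308  -9300  -11532  -14004
-1512  -1752  -1992  -2232  -2472
-240  -240  -240  -240
The fifth differences are constant at -240.
Work back: -1512 + 240 = -1272;  -4044 + 1272 = -2772;  -5928 + 2772 = -3156;  -5113 + 3156 = -1957;  -2565 + 1957 = -608

-608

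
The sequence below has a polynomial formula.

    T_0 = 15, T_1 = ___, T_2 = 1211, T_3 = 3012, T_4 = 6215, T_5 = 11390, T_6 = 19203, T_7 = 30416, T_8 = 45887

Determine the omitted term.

Using the last 7 terms:
D1: 1801, 3203, 5175, 7813, 11213, 15471
D2: 1402, 1972, 2638, 3400, 4258
D3: 570, 666, 762, 858
D4: 96, 96, 96
Constant fourth difference = 96.
Extend backward: 570 − 96 = 474;  1402 − 474 = 928;  1801 − 928 = 873;  1211 − 873 = 338

338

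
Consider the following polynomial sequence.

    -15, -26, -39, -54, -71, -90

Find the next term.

-111

First differences: -11, -13, -15, -17, -19
Second differences: -2, -2, -2, -2
Second differences constant at -2.
-19 − 2 = -21;  -90 − 21 = -111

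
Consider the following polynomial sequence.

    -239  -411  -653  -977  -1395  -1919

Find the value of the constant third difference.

Δ: -172, -242, -324, -418, -524
Δ²: -70, -82, -94, -106
Δ³: -12, -12, -12

-12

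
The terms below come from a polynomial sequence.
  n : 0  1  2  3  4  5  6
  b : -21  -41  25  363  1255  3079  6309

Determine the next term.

Δ: -20 , 66 , 338 , 892 , 1824 , 3230
Δ²: 86 , 272 , 554 , 932 , 1406
Δ³: 186 , 282 , 378 , 474
Δ⁴: 96 , 96 , 96
The fourth differences are constant (96).
474 + 96 = 570;  1406 + 570 = 1976;  3230 + 1976 = 5206;  6309 + 5206 = 11515

11515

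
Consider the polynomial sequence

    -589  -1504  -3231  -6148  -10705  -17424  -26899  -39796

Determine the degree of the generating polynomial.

D1: -915, -1727, -2917, -4557, -6719, -9475, -12897
D2: -812, -1190, -1640, -2162, -2756, -3422
D3: -378, -450, -522, -594, -666
D4: -72, -72, -72, -72
The fourth differences are constant, so the polynomial has degree 4.

4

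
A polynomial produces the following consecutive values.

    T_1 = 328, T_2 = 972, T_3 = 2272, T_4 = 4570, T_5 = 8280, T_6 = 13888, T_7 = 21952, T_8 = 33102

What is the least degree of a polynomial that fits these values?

4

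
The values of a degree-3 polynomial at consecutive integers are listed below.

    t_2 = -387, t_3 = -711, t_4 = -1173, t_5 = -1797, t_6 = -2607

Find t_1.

-177

First differences: -324, -462, -624, -810
Second differences: -138, -162, -186
Third differences: -24, -24
The third differences are constant at -24.
Work back: -138 + 24 = -114;  -324 + 114 = -210;  -387 + 210 = -177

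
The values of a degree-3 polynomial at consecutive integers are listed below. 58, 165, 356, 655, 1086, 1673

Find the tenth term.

6061

107, 191, 299, 431, 587
84, 108, 132, 156
24, 24, 24
The third differences are constant (24).
156 + 24 = 180;  587 + 180 = 767;  1673 + 767 = 2440
180 + 24 = 204;  767 + 204 = 971;  2440 + 971 = 3411
204 + 24 = 228;  971 + 228 = 1199;  3411 + 1199 = 4610
228 + 24 = 252;  1199 + 252 = 1451;  4610 + 1451 = 6061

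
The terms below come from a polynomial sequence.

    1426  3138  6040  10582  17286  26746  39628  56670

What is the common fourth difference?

D1: 1712, 2902, 4542, 6704, 9460, 12882, 17042
D2: 1190, 1640, 2162, 2756, 3422, 4160
D3: 450, 522, 594, 666, 738
D4: 72, 72, 72, 72

72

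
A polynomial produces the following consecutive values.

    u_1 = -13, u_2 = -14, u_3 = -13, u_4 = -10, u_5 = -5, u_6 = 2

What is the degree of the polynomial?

2

-1, 1, 3, 5, 7
2, 2, 2, 2
The second differences are constant, so the polynomial has degree 2.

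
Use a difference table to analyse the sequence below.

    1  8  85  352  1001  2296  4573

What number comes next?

8240

D1: 7, 77, 267, 649, 1295, 2277
D2: 70, 190, 382, 646, 982
D3: 120, 192, 264, 336
D4: 72, 72, 72
The fourth differences are constant (72).
336 + 72 = 408;  982 + 408 = 1390;  2277 + 1390 = 3667;  4573 + 3667 = 8240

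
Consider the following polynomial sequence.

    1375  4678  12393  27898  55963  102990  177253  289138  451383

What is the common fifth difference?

D1: 3303, 7715, 15505, 28065, 47027, 74263, 111885, 162245
D2: 4412, 7790, 12560, 18962, 27236, 37622, 50360
D3: 3378, 4770, 6402, 8274, 10386, 12738
D4: 1392, 1632, 1872, 2112, 2352
D5: 240, 240, 240, 240

240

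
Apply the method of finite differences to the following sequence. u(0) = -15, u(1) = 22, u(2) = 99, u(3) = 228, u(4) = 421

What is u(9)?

D1: 37  77  129  193
D2: 40  52  64
D3: 12  12
The third differences are constant (12).
64 + 12 = 76;  193 + 76 = 269;  421 + 269 = 690
76 + 12 = 88;  269 + 88 = 357;  690 + 357 = 1047
88 + 12 = 100;  357 + 100 = 457;  1047 + 457 = 1504
100 + 12 = 112;  457 + 112 = 569;  1504 + 569 = 2073
112 + 12 = 124;  569 + 124 = 693;  2073 + 693 = 2766

2766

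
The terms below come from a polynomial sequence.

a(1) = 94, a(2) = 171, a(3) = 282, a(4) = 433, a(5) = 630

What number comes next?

Δ: 77 , 111 , 151 , 197
Δ²: 34 , 40 , 46
Δ³: 6 , 6
Third differences constant at 6.
46 + 6 = 52;  197 + 52 = 249;  630 + 249 = 879

879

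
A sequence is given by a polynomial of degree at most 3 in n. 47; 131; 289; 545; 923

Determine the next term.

1447

D1: 84, 158, 256, 378
D2: 74, 98, 122
D3: 24, 24
Constant third difference = 24, so extend:
122 + 24 = 146;  378 + 146 = 524;  923 + 524 = 1447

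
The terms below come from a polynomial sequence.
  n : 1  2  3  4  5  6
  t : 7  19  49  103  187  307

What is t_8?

679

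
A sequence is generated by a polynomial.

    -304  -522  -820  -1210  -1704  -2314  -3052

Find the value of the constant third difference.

-12

D1: -218, -298, -390, -494, -610, -738
D2: -80, -92, -104, -116, -128
D3: -12, -12, -12, -12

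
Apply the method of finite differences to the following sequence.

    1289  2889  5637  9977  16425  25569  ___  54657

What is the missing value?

Using the first 6 terms:
1600  2748  4340  6448  9144
1148  1592  2108  2696
444  516  588
72  72
Constant fourth difference = 72.
Extend forward: 588 + 72 = 660;  2696 + 660 = 3356;  9144 + 3356 = 12500;  25569 + 12500 = 38069

38069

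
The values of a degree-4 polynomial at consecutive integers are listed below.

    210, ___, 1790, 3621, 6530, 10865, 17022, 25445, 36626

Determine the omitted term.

737

Using the last 7 terms:
1831  2909  4335  6157  8423  11181
1078  1426  1822  2266  2758
348  396  444  492
48  48  48
Constant fourth difference = 48.
Extend backward: 348 − 48 = 300;  1078 − 300 = 778;  1831 − 778 = 1053;  1790 − 1053 = 737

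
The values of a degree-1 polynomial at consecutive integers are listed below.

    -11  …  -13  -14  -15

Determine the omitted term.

-12

Using the last 3 terms:
Δ: -1  -1
Constant first difference = -1.
Extend backward: -13 + 1 = -12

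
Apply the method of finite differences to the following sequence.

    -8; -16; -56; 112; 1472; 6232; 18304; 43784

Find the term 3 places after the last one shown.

-8, -40, 168, 1360, 4760, 12072, 25480
-32, 208, 1192, 3400, 7312, 13408
240, 984, 2208, 3912, 6096
744, 1224, 1704, 2184
480, 480, 480
Fifth differences constant at 480.
2184 + 480 = 2664;  6096 + 2664 = 8760;  13408 + 8760 = 22168;  25480 + 22168 = 47648;  43784 + 47648 = 91432
2664 + 480 = 3144;  8760 + 3144 = 11904;  22168 + 11904 = 34072;  47648 + 34072 = 81720;  91432 + 81720 = 173152
3144 + 480 = 3624;  11904 + 3624 = 15528;  34072 + 15528 = 49600;  81720 + 49600 = 131320;  173152 + 131320 = 304472

304472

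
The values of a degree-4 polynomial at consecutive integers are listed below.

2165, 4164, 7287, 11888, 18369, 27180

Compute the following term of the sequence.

38819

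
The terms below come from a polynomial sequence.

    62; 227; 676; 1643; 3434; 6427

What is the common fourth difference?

72

D1: 165, 449, 967, 1791, 2993
D2: 284, 518, 824, 1202
D3: 234, 306, 378
D4: 72, 72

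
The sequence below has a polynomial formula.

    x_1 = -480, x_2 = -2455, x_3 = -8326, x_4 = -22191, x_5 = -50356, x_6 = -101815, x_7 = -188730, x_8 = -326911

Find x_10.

-1975, -5871, -13865, -28165, -51459, -86915, -138181
-3896, -7994, -14300, -23294, -35456, -51266
-4098, -6306, -8994, -12162, -15810
-2208, -2688, -3168, -3648
-480, -480, -480
Constant fifth difference = -480, so extend:
-3648 − 480 = -4128;  -15810 − 4128 = -19938;  -51266 − 19938 = -71204;  -138181 − 71204 = -209385;  -326911 − 209385 = -536296
-4128 − 480 = -4608;  -19938 − 4608 = -24546;  -71204 − 24546 = -95750;  -209385 − 95750 = -305135;  -536296 − 305135 = -841431

-841431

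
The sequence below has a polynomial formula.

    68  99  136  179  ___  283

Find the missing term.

228

Using the first 4 terms:
Δ: 31  37  43
Δ²: 6  6
Constant second difference = 6.
Extend forward: 43 + 6 = 49;  179 + 49 = 228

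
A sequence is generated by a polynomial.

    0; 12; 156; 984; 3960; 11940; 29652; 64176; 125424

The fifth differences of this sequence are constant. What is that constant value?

480

Δ: 12, 144, 828, 2976, 7980, 17712, 34524, 61248
Δ²: 132, 684, 2148, 5004, 9732, 16812, 26724
Δ³: 552, 1464, 2856, 4728, 7080, 9912
Δ⁴: 912, 1392, 1872, 2352, 2832
Δ⁵: 480, 480, 480, 480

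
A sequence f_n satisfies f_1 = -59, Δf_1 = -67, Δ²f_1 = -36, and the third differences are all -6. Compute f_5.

Build the table forward from the leading diagonal:
Third differences: -6, -6, -6, -6, -6
Second differences: -36, -42, -48, -54, -60
First differences: -67, -103, -145, -193, -247
f: -59, -126, -229, -374, -567

-567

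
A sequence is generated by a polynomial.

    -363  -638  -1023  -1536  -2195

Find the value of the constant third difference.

D1: -275, -385, -513, -659
D2: -110, -128, -146
D3: -18, -18

-18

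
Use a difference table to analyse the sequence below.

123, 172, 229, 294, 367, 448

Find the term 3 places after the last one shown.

739

49, 57, 65, 73, 81
8, 8, 8, 8
The second differences are constant (8).
81 + 8 = 89;  448 + 89 = 537
89 + 8 = 97;  537 + 97 = 634
97 + 8 = 105;  634 + 105 = 739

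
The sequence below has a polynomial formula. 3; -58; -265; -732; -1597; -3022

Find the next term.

D1: -61, -207, -467, -865, -1425
D2: -146, -260, -398, -560
D3: -114, -138, -162
D4: -24, -24
The fourth differences are constant (-24).
-162 − 24 = -186;  -560 − 186 = -746;  -1425 − 746 = -2171;  -3022 − 2171 = -5193

-5193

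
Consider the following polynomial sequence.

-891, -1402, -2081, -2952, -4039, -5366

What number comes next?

First differences: -511, -679, -871, -1087, -1327
Second differences: -168, -192, -216, -240
Third differences: -24, -24, -24
Constant third difference = -24, so extend:
-240 − 24 = -264;  -1327 − 264 = -1591;  -5366 − 1591 = -6957

-6957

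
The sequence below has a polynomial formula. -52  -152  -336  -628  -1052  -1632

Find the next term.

D1: -100, -184, -292, -424, -580
D2: -84, -108, -132, -156
D3: -24, -24, -24
Constant third difference = -24, so extend:
-156 − 24 = -180;  -580 − 180 = -760;  -1632 − 760 = -2392

-2392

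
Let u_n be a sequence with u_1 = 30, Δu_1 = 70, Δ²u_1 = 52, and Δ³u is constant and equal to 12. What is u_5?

Build the table forward from the leading diagonal:
Third differences: 12, 12, 12, 12, 12
Second differences: 52, 64, 76, 88, 100
First differences: 70, 122, 186, 262, 350
u: 30, 100, 222, 408, 670

670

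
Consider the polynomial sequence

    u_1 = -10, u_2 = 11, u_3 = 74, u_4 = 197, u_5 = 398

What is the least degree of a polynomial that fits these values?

Δ: 21, 63, 123, 201
Δ²: 42, 60, 78
Δ³: 18, 18
The third differences are constant, so the polynomial has degree 3.

3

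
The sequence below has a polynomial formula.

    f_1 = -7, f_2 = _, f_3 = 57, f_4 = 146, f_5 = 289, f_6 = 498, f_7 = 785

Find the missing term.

10

Using the last 5 terms:
First differences: 89  143  209  287
Second differences: 54  66  78
Third differences: 12  12
Constant third difference = 12.
Extend backward: 54 − 12 = 42;  89 − 42 = 47;  57 − 47 = 10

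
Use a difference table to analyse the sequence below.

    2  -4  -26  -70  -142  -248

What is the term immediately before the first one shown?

-2

-6, -22, -44, -72, -106
-16, -22, -28, -34
-6, -6, -6
The third differences are constant at -6.
Work back: -16 + 6 = -10;  -6 + 10 = 4;  2 − 4 = -2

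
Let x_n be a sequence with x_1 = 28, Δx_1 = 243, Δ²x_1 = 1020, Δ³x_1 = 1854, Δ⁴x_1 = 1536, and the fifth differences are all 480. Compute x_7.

Build the table forward from the leading diagonal:
D5: 480, 480, 480, 480, 480, 480, 480
D4: 1536, 2016, 2496, 2976, 3456, 3936, 4416
D3: 1854, 3390, 5406, 7902, 10878, 14334, 18270
D2: 1020, 2874, 6264, 11670, 19572, 30450, 44784
D1: 243, 1263, 4137, 10401, 22071, 41643, 72093
x: 28, 271, 1534, 5671, 16072, 38143, 79786

79786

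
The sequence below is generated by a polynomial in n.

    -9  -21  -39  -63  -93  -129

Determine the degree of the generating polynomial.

2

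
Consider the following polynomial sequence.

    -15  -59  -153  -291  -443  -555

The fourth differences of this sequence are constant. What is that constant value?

24

D1: -44, -94, -138, -152, -112
D2: -50, -44, -14, 40
D3: 6, 30, 54
D4: 24, 24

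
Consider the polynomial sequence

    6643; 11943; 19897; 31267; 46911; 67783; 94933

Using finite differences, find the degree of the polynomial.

5300, 7954, 11370, 15644, 20872, 27150
2654, 3416, 4274, 5228, 6278
762, 858, 954, 1050
96, 96, 96
The fourth differences are constant, so the polynomial has degree 4.

4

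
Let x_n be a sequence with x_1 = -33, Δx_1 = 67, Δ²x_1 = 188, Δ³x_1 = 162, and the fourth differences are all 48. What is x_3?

289

Build the table forward from the leading diagonal:
D4: 48  48  48
D3: 162  210  258
D2: 188  350  560
D1: 67  255  605
x: -33  34  289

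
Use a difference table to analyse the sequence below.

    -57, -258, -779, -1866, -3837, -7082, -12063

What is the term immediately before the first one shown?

-2

First differences: -201  -521  -1087  -1971  -3245  -4981
Second differences: -320  -566  -884  -1274  -1736
Third differences: -246  -318  -390  -462
Fourth differences: -72  -72  -72
The fourth differences are constant at -72.
Work back: -246 + 72 = -174;  -320 + 174 = -146;  -201 + 146 = -55;  -57 + 55 = -2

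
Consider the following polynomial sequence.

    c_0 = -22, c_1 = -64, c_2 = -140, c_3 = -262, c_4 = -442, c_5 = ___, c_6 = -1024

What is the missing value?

-692

Using the first 5 terms:
First differences: -42  -76  -122  -180
Second differences: -34  -46  -58
Third differences: -12  -12
Constant third difference = -12.
Extend forward: -58 − 12 = -70;  -180 − 70 = -250;  -442 − 250 = -692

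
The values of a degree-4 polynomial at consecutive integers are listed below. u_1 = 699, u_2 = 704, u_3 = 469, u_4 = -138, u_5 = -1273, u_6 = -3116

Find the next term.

D1: 5  -235  -607  -1135  -1843
D2: -240  -372  -528  -708
D3: -132  -156  -180
D4: -24  -24
Fourth differences constant at -24.
-180 − 24 = -204;  -708 − 204 = -912;  -1843 − 912 = -2755;  -3116 − 2755 = -5871

-5871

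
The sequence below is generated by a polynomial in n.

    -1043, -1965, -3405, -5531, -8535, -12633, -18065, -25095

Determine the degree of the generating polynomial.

4

-922, -1440, -2126, -3004, -4098, -5432, -7030
-518, -686, -878, -1094, -1334, -1598
-168, -192, -216, -240, -264
-24, -24, -24, -24
The fourth differences are constant, so the polynomial has degree 4.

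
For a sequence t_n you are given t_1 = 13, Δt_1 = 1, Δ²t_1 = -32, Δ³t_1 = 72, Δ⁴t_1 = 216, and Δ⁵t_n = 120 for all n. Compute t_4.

-8

Build the table forward from the leading diagonal:
D5: 120  120  120  120
D4: 216  336  456  576
D3: 72  288  624  1080
D2: -32  40  328  952
D1: 1  -31  9  337
t: 13  14  -17  -8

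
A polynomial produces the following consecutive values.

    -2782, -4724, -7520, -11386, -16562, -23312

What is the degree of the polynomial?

Δ: -1942, -2796, -3866, -5176, -6750
Δ²: -854, -1070, -1310, -1574
Δ³: -216, -240, -264
Δ⁴: -24, -24
The fourth differences are constant, so the polynomial has degree 4.

4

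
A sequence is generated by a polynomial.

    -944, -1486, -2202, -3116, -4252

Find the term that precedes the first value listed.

-552

-542  -716  -914  -1136
-174  -198  -222
-24  -24
The third differences are constant at -24.
Work back: -174 + 24 = -150;  -542 + 150 = -392;  -944 + 392 = -552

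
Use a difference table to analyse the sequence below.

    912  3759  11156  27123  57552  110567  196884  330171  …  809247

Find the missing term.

Using the first 8 terms:
First differences: 2847, 7397, 15967, 30429, 53015, 86317, 133287
Second differences: 4550, 8570, 14462, 22586, 33302, 46970
Third differences: 4020, 5892, 8124, 10716, 13668
Fourth differences: 1872, 2232, 2592, 2952
Fifth differences: 360, 360, 360
Constant fifth difference = 360.
Extend forward: 2952 + 360 = 3312;  13668 + 3312 = 16980;  46970 + 16980 = 63950;  133287 + 63950 = 197237;  330171 + 197237 = 527408

527408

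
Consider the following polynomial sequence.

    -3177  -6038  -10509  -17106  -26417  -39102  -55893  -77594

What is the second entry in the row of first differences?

D1: -2861, -4471, -6597, -9311, -12685, -16791, -21701
D2: -1610, -2126, -2714, -3374, -4106, -4910
D3: -516, -588, -660, -732, -804
D4: -72, -72, -72, -72

-4471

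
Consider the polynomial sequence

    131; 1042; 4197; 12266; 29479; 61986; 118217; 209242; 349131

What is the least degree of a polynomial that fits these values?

First differences: 911, 3155, 8069, 17213, 32507, 56231, 91025, 139889
Second differences: 2244, 4914, 9144, 15294, 23724, 34794, 48864
Third differences: 2670, 4230, 6150, 8430, 11070, 14070
Fourth differences: 1560, 1920, 2280, 2640, 3000
Fifth differences: 360, 360, 360, 360
The fifth differences are constant, so the polynomial has degree 5.

5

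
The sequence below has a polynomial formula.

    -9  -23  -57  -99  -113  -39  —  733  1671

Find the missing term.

207

Using the first 6 terms:
-14  -34  -42  -14  74
-20  -8  28  88
12  36  60
24  24
Constant fourth difference = 24.
Extend forward: 60 + 24 = 84;  88 + 84 = 172;  74 + 172 = 246;  -39 + 246 = 207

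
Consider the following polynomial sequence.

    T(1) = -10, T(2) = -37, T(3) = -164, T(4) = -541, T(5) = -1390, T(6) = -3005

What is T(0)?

Δ: -27, -127, -377, -849, -1615
Δ²: -100, -250, -472, -766
Δ³: -150, -222, -294
Δ⁴: -72, -72
The fourth differences are constant at -72.
Work back: -150 + 72 = -78;  -100 + 78 = -22;  -27 + 22 = -5;  -10 + 5 = -5

-5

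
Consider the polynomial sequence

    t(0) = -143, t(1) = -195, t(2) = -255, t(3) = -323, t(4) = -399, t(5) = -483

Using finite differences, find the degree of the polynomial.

2

D1: -52, -60, -68, -76, -84
D2: -8, -8, -8, -8
The second differences are constant, so the polynomial has degree 2.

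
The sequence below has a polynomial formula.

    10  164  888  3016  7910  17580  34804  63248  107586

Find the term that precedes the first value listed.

0

First differences: 154, 724, 2128, 4894, 9670, 17224, 28444, 44338
Second differences: 570, 1404, 2766, 4776, 7554, 11220, 15894
Third differences: 834, 1362, 2010, 2778, 3666, 4674
Fourth differences: 528, 648, 768, 888, 1008
Fifth differences: 120, 120, 120, 120
The fifth differences are constant at 120.
Work back: 528 − 120 = 408;  834 − 408 = 426;  570 − 426 = 144;  154 − 144 = 10;  10 − 10 = 0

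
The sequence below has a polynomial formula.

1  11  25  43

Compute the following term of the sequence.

10  14  18
4  4
Second differences constant at 4.
18 + 4 = 22;  43 + 22 = 65

65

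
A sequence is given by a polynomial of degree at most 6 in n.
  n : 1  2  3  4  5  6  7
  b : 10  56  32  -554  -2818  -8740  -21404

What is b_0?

Δ: 46, -24, -586, -2264, -5922, -12664
Δ²: -70, -562, -1678, -3658, -6742
Δ³: -492, -1116, -1980, -3084
Δ⁴: -624, -864, -1104
Δ⁵: -240, -240
The fifth differences are constant at -240.
Work back: -624 + 240 = -384;  -492 + 384 = -108;  -70 + 108 = 38;  46 − 38 = 8;  10 − 8 = 2

2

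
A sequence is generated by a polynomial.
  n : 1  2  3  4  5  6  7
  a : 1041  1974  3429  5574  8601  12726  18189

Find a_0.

Δ: 933  1455  2145  3027  4125  5463
Δ²: 522  690  882  1098  1338
Δ³: 168  192  216  240
Δ⁴: 24  24  24
The fourth differences are constant at 24.
Work back: 168 − 24 = 144;  522 − 144 = 378;  933 − 378 = 555;  1041 − 555 = 486

486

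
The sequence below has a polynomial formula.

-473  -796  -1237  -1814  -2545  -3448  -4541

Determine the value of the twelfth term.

Δ: -323  -441  -577  -731  -903  -1093
Δ²: -118  -136  -154  -172  -190
Δ³: -18  -18  -18  -18
The third differences are constant (-18).
-190 − 18 = -208;  -1093 − 208 = -1301;  -4541 − 1301 = -5842
-208 − 18 = -226;  -1301 − 226 = -1527;  -5842 − 1527 = -7369
-226 − 18 = -244;  -1527 − 244 = -1771;  -7369 − 1771 = -9140
-244 − 18 = -262;  -1771 − 262 = -2033;  -9140 − 2033 = -11173
-262 − 18 = -280;  -2033 − 280 = -2313;  -11173 − 2313 = -13486

-13486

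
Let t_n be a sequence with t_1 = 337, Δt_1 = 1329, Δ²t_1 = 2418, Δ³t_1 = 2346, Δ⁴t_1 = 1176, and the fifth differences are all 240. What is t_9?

305809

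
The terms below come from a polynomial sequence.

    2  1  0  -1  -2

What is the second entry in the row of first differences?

-1

First differences: -1, -1, -1, -1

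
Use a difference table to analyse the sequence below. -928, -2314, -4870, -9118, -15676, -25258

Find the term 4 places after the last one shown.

-111466

D1: -1386  -2556  -4248  -6558  -9582
D2: -1170  -1692  -2310  -3024
D3: -522  -618  -714
D4: -96  -96
The fourth differences are constant (-96).
-714 − 96 = -810;  -3024 − 810 = -3834;  -9582 − 3834 = -13416;  -25258 − 13416 = -38674
-810 − 96 = -906;  -3834 − 906 = -4740;  -13416 − 4740 = -18156;  -38674 − 18156 = -56830
-906 − 96 = -1002;  -4740 − 1002 = -5742;  -18156 − 5742 = -23898;  -56830 − 23898 = -80728
-1002 − 96 = -1098;  -5742 − 1098 = -6840;  -23898 − 6840 = -30738;  -80728 − 30738 = -111466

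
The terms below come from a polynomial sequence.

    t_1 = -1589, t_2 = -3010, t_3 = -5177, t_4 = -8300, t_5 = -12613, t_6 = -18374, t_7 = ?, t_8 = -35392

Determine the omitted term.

Using the first 6 terms:
-1421  -2167  -3123  -4313  -5761
-746  -956  -1190  -1448
-210  -234  -258
-24  -24
Constant fourth difference = -24.
Extend forward: -258 − 24 = -282;  -1448 − 282 = -1730;  -5761 − 1730 = -7491;  -18374 − 7491 = -25865

-25865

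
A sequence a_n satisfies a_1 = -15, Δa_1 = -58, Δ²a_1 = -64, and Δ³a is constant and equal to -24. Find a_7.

Build the table forward from the leading diagonal:
Δ³: -24  -24  -24  -24  -24  -24  -24
Δ²: -64  -88  -112  -136  -160  -184  -208
Δ: -58  -122  -210  -322  -458  -618  -802
a: -15  -73  -195  -405  -727  -1185  -1803

-1803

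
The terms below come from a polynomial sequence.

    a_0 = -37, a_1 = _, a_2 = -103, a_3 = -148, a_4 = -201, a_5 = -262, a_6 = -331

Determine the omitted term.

-66

Using the last 5 terms:
First differences: -45  -53  -61  -69
Second differences: -8  -8  -8
Constant second difference = -8.
Extend backward: -45 + 8 = -37;  -103 + 37 = -66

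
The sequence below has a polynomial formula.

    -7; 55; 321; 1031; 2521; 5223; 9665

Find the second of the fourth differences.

First differences: 62, 266, 710, 1490, 2702, 4442
Second differences: 204, 444, 780, 1212, 1740
Third differences: 240, 336, 432, 528
Fourth differences: 96, 96, 96

96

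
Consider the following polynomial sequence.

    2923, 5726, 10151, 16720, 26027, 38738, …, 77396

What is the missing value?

Using the first 6 terms:
First differences: 2803, 4425, 6569, 9307, 12711
Second differences: 1622, 2144, 2738, 3404
Third differences: 522, 594, 666
Fourth differences: 72, 72
Constant fourth difference = 72.
Extend forward: 666 + 72 = 738;  3404 + 738 = 4142;  12711 + 4142 = 16853;  38738 + 16853 = 55591

55591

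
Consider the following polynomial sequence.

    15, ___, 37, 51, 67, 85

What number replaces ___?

Using the last 4 terms:
Δ: 14, 16, 18
Δ²: 2, 2
Constant second difference = 2.
Extend backward: 14 − 2 = 12;  37 − 12 = 25

25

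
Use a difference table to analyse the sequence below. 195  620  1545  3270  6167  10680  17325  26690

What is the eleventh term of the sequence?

D1: 425  925  1725  2897  4513  6645  9365
D2: 500  800  1172  1616  2132  2720
D3: 300  372  444  516  588
D4: 72  72  72  72
Fourth differences constant at 72.
588 + 72 = 660;  2720 + 660 = 3380;  9365 + 3380 = 12745;  26690 + 12745 = 39435
660 + 72 = 732;  3380 + 732 = 4112;  12745 + 4112 = 16857;  39435 + 16857 = 56292
732 + 72 = 804;  4112 + 804 = 4916;  16857 + 4916 = 21773;  56292 + 21773 = 78065

78065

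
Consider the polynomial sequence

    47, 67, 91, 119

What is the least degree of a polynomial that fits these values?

D1: 20, 24, 28
D2: 4, 4
The second differences are constant, so the polynomial has degree 2.

2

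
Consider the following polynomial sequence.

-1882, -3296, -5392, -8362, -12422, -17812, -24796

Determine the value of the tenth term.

D1: -1414, -2096, -2970, -4060, -5390, -6984
D2: -682, -874, -1090, -1330, -1594
D3: -192, -216, -240, -264
D4: -24, -24, -24
Fourth differences constant at -24.
-264 − 24 = -288;  -1594 − 288 = -1882;  -6984 − 1882 = -8866;  -24796 − 8866 = -33662
-288 − 24 = -312;  -1882 − 312 = -2194;  -8866 − 2194 = -11060;  -33662 − 11060 = -44722
-312 − 24 = -336;  -2194 − 336 = -2530;  -11060 − 2530 = -13590;  -44722 − 13590 = -58312

-58312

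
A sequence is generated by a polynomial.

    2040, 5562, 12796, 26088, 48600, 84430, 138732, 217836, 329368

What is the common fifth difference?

First differences: 3522, 7234, 13292, 22512, 35830, 54302, 79104, 111532
Second differences: 3712, 6058, 9220, 13318, 18472, 24802, 32428
Third differences: 2346, 3162, 4098, 5154, 6330, 7626
Fourth differences: 816, 936, 1056, 1176, 1296
Fifth differences: 120, 120, 120, 120

120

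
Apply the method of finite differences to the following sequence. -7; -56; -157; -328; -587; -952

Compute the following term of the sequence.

-1441

D1: -49  -101  -171  -259  -365
D2: -52  -70  -88  -106
D3: -18  -18  -18
Third differences constant at -18.
-106 − 18 = -124;  -365 − 124 = -489;  -952 − 489 = -1441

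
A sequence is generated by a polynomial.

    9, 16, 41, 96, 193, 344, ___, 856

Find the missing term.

561

Using the first 6 terms:
D1: 7, 25, 55, 97, 151
D2: 18, 30, 42, 54
D3: 12, 12, 12
Constant third difference = 12.
Extend forward: 54 + 12 = 66;  151 + 66 = 217;  344 + 217 = 561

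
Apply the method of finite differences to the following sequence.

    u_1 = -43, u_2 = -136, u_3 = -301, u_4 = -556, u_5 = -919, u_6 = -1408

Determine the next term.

-2041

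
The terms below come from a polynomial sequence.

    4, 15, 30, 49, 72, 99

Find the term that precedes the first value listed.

-3

First differences: 11, 15, 19, 23, 27
Second differences: 4, 4, 4, 4
The second differences are constant at 4.
Work back: 11 − 4 = 7;  4 − 7 = -3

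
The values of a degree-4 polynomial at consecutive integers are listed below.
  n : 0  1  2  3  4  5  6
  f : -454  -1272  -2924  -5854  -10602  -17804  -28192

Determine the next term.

First differences: -818  -1652  -2930  -4748  -7202  -10388
Second differences: -834  -1278  -1818  -2454  -3186
Third differences: -444  -540  -636  -732
Fourth differences: -96  -96  -96
Constant fourth difference = -96, so extend:
-732 − 96 = -828;  -3186 − 828 = -4014;  -10388 − 4014 = -14402;  -28192 − 14402 = -42594

-42594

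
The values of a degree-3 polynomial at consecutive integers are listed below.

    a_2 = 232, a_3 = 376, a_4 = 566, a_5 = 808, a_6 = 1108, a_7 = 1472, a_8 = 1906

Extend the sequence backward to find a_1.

128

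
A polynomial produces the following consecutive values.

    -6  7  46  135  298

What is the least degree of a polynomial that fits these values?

D1: 13, 39, 89, 163
D2: 26, 50, 74
D3: 24, 24
The third differences are constant, so the polynomial has degree 3.

3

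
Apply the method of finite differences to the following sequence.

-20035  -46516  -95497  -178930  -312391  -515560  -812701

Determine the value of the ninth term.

Δ: -26481, -48981, -83433, -133461, -203169, -297141
Δ²: -22500, -34452, -50028, -69708, -93972
Δ³: -11952, -15576, -19680, -24264
Δ⁴: -3624, -4104, -4584
Δ⁵: -480, -480
The fifth differences are constant (-480).
-4584 − 480 = -5064;  -24264 − 5064 = -29328;  -93972 − 29328 = -123300;  -297141 − 123300 = -420441;  -812701 − 420441 = -1233142
-5064 − 480 = -5544;  -29328 − 5544 = -34872;  -123300 − 34872 = -158172;  -420441 − 158172 = -578613;  -1233142 − 578613 = -1811755

-1811755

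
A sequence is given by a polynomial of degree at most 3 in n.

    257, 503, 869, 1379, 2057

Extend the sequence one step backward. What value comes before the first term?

107

D1: 246, 366, 510, 678
D2: 120, 144, 168
D3: 24, 24
The third differences are constant at 24.
Work back: 120 − 24 = 96;  246 − 96 = 150;  257 − 150 = 107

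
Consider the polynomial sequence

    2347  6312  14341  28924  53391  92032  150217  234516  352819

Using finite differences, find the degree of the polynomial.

5

First differences: 3965, 8029, 14583, 24467, 38641, 58185, 84299, 118303
Second differences: 4064, 6554, 9884, 14174, 19544, 26114, 34004
Third differences: 2490, 3330, 4290, 5370, 6570, 7890
Fourth differences: 840, 960, 1080, 1200, 1320
Fifth differences: 120, 120, 120, 120
The fifth differences are constant, so the polynomial has degree 5.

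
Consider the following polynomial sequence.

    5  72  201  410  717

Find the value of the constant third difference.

18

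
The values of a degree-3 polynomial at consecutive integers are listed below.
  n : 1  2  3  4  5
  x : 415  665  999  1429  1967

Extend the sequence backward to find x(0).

250  334  430  538
84  96  108
12  12
The third differences are constant at 12.
Work back: 84 − 12 = 72;  250 − 72 = 178;  415 − 178 = 237

237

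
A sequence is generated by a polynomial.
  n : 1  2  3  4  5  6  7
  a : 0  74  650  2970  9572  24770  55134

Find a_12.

882794

Δ: 74 , 576 , 2320 , 6602 , 15198 , 30364
Δ²: 502 , 1744 , 4282 , 8596 , 15166
Δ³: 1242 , 2538 , 4314 , 6570
Δ⁴: 1296 , 1776 , 2256
Δ⁵: 480 , 480
Constant fifth difference = 480, so extend:
2256 + 480 = 2736;  6570 + 2736 = 9306;  15166 + 9306 = 24472;  30364 + 24472 = 54836;  55134 + 54836 = 109970
2736 + 480 = 3216;  9306 + 3216 = 12522;  24472 + 12522 = 36994;  54836 + 36994 = 91830;  109970 + 91830 = 201800
3216 + 480 = 3696;  12522 + 3696 = 16218;  36994 + 16218 = 53212;  91830 + 53212 = 145042;  201800 + 145042 = 346842
3696 + 480 = 4176;  16218 + 4176 = 20394;  53212 + 20394 = 73606;  145042 + 73606 = 218648;  346842 + 218648 = 565490
4176 + 480 = 4656;  20394 + 4656 = 25050;  73606 + 25050 = 98656;  218648 + 98656 = 317304;  565490 + 317304 = 882794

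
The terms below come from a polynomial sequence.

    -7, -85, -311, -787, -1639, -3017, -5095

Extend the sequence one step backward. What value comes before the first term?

1

Δ: -78, -226, -476, -852, -1378, -2078
Δ²: -148, -250, -376, -526, -700
Δ³: -102, -126, -150, -174
Δ⁴: -24, -24, -24
The fourth differences are constant at -24.
Work back: -102 + 24 = -78;  -148 + 78 = -70;  -78 + 70 = -8;  -7 + 8 = 1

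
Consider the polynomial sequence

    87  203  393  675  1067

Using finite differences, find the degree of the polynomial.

3

First differences: 116, 190, 282, 392
Second differences: 74, 92, 110
Third differences: 18, 18
The third differences are constant, so the polynomial has degree 3.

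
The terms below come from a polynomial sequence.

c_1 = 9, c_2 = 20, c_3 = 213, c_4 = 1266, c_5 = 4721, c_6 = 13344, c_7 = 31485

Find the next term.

65438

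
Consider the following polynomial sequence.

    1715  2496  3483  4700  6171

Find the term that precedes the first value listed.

1116

Δ: 781, 987, 1217, 1471
Δ²: 206, 230, 254
Δ³: 24, 24
The third differences are constant at 24.
Work back: 206 − 24 = 182;  781 − 182 = 599;  1715 − 599 = 1116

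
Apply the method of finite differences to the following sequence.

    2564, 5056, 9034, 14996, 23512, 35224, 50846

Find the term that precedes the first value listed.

Δ: 2492, 3978, 5962, 8516, 11712, 15622
Δ²: 1486, 1984, 2554, 3196, 3910
Δ³: 498, 570, 642, 714
Δ⁴: 72, 72, 72
The fourth differences are constant at 72.
Work back: 498 − 72 = 426;  1486 − 426 = 1060;  2492 − 1060 = 1432;  2564 − 1432 = 1132

1132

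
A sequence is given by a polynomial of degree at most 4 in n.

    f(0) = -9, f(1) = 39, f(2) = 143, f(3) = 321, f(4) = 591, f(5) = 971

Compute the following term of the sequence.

First differences: 48  104  178  270  380
Second differences: 56  74  92  110
Third differences: 18  18  18
The third differences are constant (18).
110 + 18 = 128;  380 + 128 = 508;  971 + 508 = 1479

1479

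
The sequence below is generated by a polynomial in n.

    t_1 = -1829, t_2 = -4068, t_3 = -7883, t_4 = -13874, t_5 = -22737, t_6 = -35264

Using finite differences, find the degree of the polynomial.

D1: -2239, -3815, -5991, -8863, -12527
D2: -1576, -2176, -2872, -3664
D3: -600, -696, -792
D4: -96, -96
The fourth differences are constant, so the polynomial has degree 4.

4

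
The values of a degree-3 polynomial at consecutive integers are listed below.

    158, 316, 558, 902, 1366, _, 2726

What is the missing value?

Using the first 5 terms:
D1: 158  242  344  464
D2: 84  102  120
D3: 18  18
Constant third difference = 18.
Extend forward: 120 + 18 = 138;  464 + 138 = 602;  1366 + 602 = 1968

1968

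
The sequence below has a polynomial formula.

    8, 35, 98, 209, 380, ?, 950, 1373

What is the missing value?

623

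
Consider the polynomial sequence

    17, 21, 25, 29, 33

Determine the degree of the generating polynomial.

1

4, 4, 4, 4
The first differences are constant, so the polynomial has degree 1.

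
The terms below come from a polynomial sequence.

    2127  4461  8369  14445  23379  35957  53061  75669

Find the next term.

104855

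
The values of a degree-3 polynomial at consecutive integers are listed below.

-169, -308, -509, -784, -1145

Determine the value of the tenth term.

-4660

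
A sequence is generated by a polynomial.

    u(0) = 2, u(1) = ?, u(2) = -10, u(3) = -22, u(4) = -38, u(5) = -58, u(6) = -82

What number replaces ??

-2

Using the last 5 terms:
D1: -12  -16  -20  -24
D2: -4  -4  -4
Constant second difference = -4.
Extend backward: -12 + 4 = -8;  -10 + 8 = -2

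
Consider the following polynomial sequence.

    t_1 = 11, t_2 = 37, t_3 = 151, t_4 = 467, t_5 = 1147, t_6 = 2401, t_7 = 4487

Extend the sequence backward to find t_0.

7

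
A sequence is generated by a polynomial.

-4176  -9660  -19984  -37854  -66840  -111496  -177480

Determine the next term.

-271674

D1: -5484  -10324  -17870  -28986  -44656  -65984
D2: -4840  -7546  -11116  -15670  -21328
D3: -2706  -3570  -4554  -5658
D4: -864  -984  -1104
D5: -120  -120
Constant fifth difference = -120, so extend:
-1104 − 120 = -1224;  -5658 − 1224 = -6882;  -21328 − 6882 = -28210;  -65984 − 28210 = -94194;  -177480 − 94194 = -271674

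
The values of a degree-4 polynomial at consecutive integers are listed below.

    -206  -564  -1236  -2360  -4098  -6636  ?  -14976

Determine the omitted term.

-10184

Using the first 6 terms:
D1: -358  -672  -1124  -1738  -2538
D2: -314  -452  -614  -800
D3: -138  -162  -186
D4: -24  -24
Constant fourth difference = -24.
Extend forward: -186 − 24 = -210;  -800 − 210 = -1010;  -2538 − 1010 = -3548;  -6636 − 3548 = -10184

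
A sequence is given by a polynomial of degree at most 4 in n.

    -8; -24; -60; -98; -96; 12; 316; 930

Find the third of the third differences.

66

D1: -16, -36, -38, 2, 108, 304, 614
D2: -20, -2, 40, 106, 196, 310
D3: 18, 42, 66, 90, 114
D4: 24, 24, 24, 24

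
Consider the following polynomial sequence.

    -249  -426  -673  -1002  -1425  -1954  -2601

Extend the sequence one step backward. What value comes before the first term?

-130

D1: -177  -247  -329  -423  -529  -647
D2: -70  -82  -94  -106  -118
D3: -12  -12  -12  -12
The third differences are constant at -12.
Work back: -70 + 12 = -58;  -177 + 58 = -119;  -249 + 119 = -130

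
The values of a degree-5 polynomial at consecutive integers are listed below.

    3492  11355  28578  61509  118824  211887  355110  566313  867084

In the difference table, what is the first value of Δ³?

6348

First differences: 7863, 17223, 32931, 57315, 93063, 143223, 211203, 300771
Second differences: 9360, 15708, 24384, 35748, 50160, 67980, 89568
Third differences: 6348, 8676, 11364, 14412, 17820, 21588
Fourth differences: 2328, 2688, 3048, 3408, 3768
Fifth differences: 360, 360, 360, 360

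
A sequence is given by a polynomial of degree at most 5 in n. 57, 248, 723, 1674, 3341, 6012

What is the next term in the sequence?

10023

Δ: 191 , 475 , 951 , 1667 , 2671
Δ²: 284 , 476 , 716 , 1004
Δ³: 192 , 240 , 288
Δ⁴: 48 , 48
Fourth differences constant at 48.
288 + 48 = 336;  1004 + 336 = 1340;  2671 + 1340 = 4011;  6012 + 4011 = 10023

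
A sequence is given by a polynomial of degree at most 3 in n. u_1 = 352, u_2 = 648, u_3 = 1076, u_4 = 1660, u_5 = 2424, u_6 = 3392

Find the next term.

Δ: 296, 428, 584, 764, 968
Δ²: 132, 156, 180, 204
Δ³: 24, 24, 24
Constant third difference = 24, so extend:
204 + 24 = 228;  968 + 228 = 1196;  3392 + 1196 = 4588

4588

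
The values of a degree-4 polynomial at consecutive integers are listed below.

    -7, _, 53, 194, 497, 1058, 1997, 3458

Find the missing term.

2

Using the last 6 terms:
First differences: 141  303  561  939  1461
Second differences: 162  258  378  522
Third differences: 96  120  144
Fourth differences: 24  24
Constant fourth difference = 24.
Extend backward: 96 − 24 = 72;  162 − 72 = 90;  141 − 90 = 51;  53 − 51 = 2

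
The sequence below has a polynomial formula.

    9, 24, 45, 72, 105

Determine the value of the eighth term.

D1: 15 , 21 , 27 , 33
D2: 6 , 6 , 6
Constant second difference = 6, so extend:
33 + 6 = 39;  105 + 39 = 144
39 + 6 = 45;  144 + 45 = 189
45 + 6 = 51;  189 + 51 = 240

240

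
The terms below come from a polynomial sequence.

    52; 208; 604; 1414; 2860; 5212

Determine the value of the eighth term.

13954

D1: 156 , 396 , 810 , 1446 , 2352
D2: 240 , 414 , 636 , 906
D3: 174 , 222 , 270
D4: 48 , 48
Fourth differences constant at 48.
270 + 48 = 318;  906 + 318 = 1224;  2352 + 1224 = 3576;  5212 + 3576 = 8788
318 + 48 = 366;  1224 + 366 = 1590;  3576 + 1590 = 5166;  8788 + 5166 = 13954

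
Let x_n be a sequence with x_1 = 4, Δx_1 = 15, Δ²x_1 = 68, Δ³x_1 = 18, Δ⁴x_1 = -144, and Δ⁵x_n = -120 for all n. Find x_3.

102

Build the table forward from the leading diagonal:
Fifth differences: -120, -120, -120
Fourth differences: -144, -264, -384
Third differences: 18, -126, -390
Second differences: 68, 86, -40
First differences: 15, 83, 169
x: 4, 19, 102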